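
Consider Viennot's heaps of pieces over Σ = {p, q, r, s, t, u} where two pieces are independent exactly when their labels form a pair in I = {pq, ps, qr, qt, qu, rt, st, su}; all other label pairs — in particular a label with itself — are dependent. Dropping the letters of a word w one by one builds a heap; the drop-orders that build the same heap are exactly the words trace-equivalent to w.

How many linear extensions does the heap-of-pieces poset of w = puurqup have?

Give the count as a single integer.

0(p) covers ∅
1(u) covers 0:p
2(u) covers 1:u
3(r) covers 2:u
4(q) covers ∅
5(u) covers 3:r
6(p) covers 5:u
floor of heap: 0:p, 4:q
completions by unplaced set U, small U first (add the entries for U minus each lowest piece of U):
  |U|=1: {4}:1  {6}:1
  |U|=2: {4,6}:2  {5,6}:1
  |U|=3: {3,5,6}:1  {4,5,6}:3
  |U|=4: {2,3,5,6}:1  {3,4,5,6}:4
  |U|=5: {1,2,3,5,6}:1  {2,3,4,5,6}:5
  start at 0(p): 6
  start at 4(q): 1
sum over floor = 7

7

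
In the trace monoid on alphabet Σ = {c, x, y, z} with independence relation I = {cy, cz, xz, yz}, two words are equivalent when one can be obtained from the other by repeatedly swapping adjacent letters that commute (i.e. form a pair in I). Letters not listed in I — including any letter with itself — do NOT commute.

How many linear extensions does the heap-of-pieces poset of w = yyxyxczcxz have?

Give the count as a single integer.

45

#0=y has no predecessor
#1=y depends on [0:y]
#2=x depends on [1:y]
#3=y depends on [2:x]
#4=x depends on [3:y]
#5=c depends on [4:x]
#6=z has no predecessor
#7=c depends on [5:c]
#8=x depends on [7:c]
#9=z depends on [6:z]
sources: [0:y, 6:z]
N(rest) = Σ N(rest − s) over sources s of rest; N(one piece) = 1:
  size 1 → [8]=1  [9]=1
  size 2 → [6,9]=1  [7,8]=1  [8,9]=2
  size 3 → [5,7,8]=1  [6,8,9]=3  [7,8,9]=3
  size 4 → [4,5,7,8]=1  [5,7,8,9]=4  [6,7,8,9]=6
  size 5 → [3,4,5,7,8]=1  [4,5,7,8,9]=5  [5,6,7,8,9]=10
  size 6 → [2,3,4,5,7,8]=1  [3,4,5,7,8,9]=6  [4,5,6,7,8,9]=15
  size 7 → [1,2,3,4,5,7,8]=1  [2,3,4,5,7,8,9]=7  [3,4,5,6,7,8,9]=21
  size 8 → [0,1,2,3,4,5,7,8]=1  [1,2,3,4,5,7,8,9]=8  [2,3,4,5,6,7,8,9]=28
  first=0(y) contributes 36
  first=6(z) contributes 9
|[w]| = 45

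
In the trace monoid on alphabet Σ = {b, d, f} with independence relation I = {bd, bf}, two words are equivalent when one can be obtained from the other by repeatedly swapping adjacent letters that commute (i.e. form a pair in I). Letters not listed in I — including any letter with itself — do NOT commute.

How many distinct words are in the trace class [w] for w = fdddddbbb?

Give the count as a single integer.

0(f) covers ∅
1(d) covers 0:f
2(d) covers 1:d
3(d) covers 2:d
4(d) covers 3:d
5(d) covers 4:d
6(b) covers ∅
7(b) covers 6:b
8(b) covers 7:b
floor of heap: 0:f, 6:b
completions by unplaced set U, small U first (add the entries for U minus each lowest piece of U):
  |U|=1: {5}:1  {8}:1
  |U|=2: {4,5}:1  {5,8}:2  {7,8}:1
  |U|=3: {3,4,5}:1  {4,5,8}:3  {5,7,8}:3  {6,7,8}:1
  |U|=4: {2,3,4,5}:1  {3,4,5,8}:4  {4,5,7,8}:6  {5,6,7,8}:4
  |U|=5: {1,2,3,4,5}:1  {2,3,4,5,8}:5  {3,4,5,7,8}:10  {4,5,6,7,8}:10
  |U|=6: {0,1,2,3,4,5}:1  {1,2,3,4,5,8}:6  {2,3,4,5,7,8}:15  {3,4,5,6,7,8}:20
  |U|=7: {0,1,2,3,4,5,8}:7  {1,2,3,4,5,7,8}:21  {2,3,4,5,6,7,8}:35
  start at 0(f): 56
  start at 6(b): 28
sum over floor = 84

84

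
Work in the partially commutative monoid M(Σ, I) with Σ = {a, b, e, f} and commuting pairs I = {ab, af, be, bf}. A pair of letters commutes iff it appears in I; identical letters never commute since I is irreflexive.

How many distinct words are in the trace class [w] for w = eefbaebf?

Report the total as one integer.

56

drop 0:e onto floor
drop 1:e onto {0:e}
drop 2:f onto {1:e}
drop 3:b onto floor
drop 4:a onto {1:e}
drop 5:e onto {2:f, 4:a}
drop 6:b onto {3:b}
drop 7:f onto {5:e}
ground layer = {0:e, 3:b}
drop-orders for the pieces not yet dropped (sum over which currently-grounded one goes next):
  1 to go: {6} 1  {7} 1
  2 to go: {3,6} 1  {5,7} 1  {6,7} 2
  3 to go: {2,5,7} 1  {3,6,7} 3  {4,5,7} 1  {5,6,7} 3
  4 to go: {2,4,5,7} 2  {2,5,6,7} 4  {3,5,6,7} 6  {4,5,6,7} 4
  5 to go: {1,2,4,5,7} 2  {2,3,5,6,7} 10  {2,4,5,6,7} 10  {3,4,5,6,7} 10
  6 to go: {0,1,2,4,5,7} 2  {1,2,4,5,6,7} 12  {2,3,4,5,6,7} 30
  if 0:e drops first: 42 orders
  if 3:b drops first: 14 orders
heap linearizations: 56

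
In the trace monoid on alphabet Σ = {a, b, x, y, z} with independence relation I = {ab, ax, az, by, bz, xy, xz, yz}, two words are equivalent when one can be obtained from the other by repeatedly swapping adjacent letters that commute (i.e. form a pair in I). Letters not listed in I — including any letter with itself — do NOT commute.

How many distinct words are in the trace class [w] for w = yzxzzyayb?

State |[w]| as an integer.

1260

piece 0:y — minimal
piece 1:z — minimal
piece 2:x — minimal
piece 3:z rests on {1:z}
piece 4:z rests on {3:z}
piece 5:y rests on {0:y}
piece 6:a rests on {5:y}
piece 7:y rests on {6:a}
piece 8:b rests on {2:x}
minimal pieces: {0:y, 1:z, 2:x}
ways to finish when only these pieces remain (= sum over removing one remaining piece with nothing left below it):
  1 left: {4}→1  {7}→1  {8}→1
  2 left: {2,8}→1  {3,4}→1  {4,7}→2  {4,8}→2  {6,7}→1  {7,8}→2
  3 left: {1,3,4}→1  {2,4,8}→3  {2,7,8}→3  {3,4,7}→3  {3,4,8}→3  {4,6,7}→3  {4,7,8}→6  {5,6,7}→1  {6,7,8}→3
  4 left: {0,5,6,7}→1  {1,3,4,7}→4  {1,3,4,8}→4  {2,3,4,8}→6  {2,4,7,8}→12  {2,6,7,8}→6  {3,4,6,7}→6  {3,4,7,8}→12  {4,5,6,7}→4  {4,6,7,8}→12  {5,6,7,8}→4
  5 left: {0,4,5,6,7}→5  {0,5,6,7,8}→5  {1,2,3,4,8}→10  {1,3,4,6,7}→10  {1,3,4,7,8}→20  {2,3,4,7,8}→30  {2,4,6,7,8}→30  {2,5,6,7,8}→10  {3,4,5,6,7}→10  {3,4,6,7,8}→30  {4,5,6,7,8}→20
  6 left: {0,2,5,6,7,8}→15  {0,3,4,5,6,7}→15  {0,4,5,6,7,8}→30  {1,2,3,4,7,8}→60  {1,3,4,5,6,7}→20  {1,3,4,6,7,8}→60  {2,3,4,6,7,8}→90  {2,4,5,6,7,8}→60  {3,4,5,6,7,8}→60
  7 left: {0,1,3,4,5,6,7}→35  {0,2,4,5,6,7,8}→105  {0,3,4,5,6,7,8}→105  {1,2,3,4,6,7,8}→210  {1,3,4,5,6,7,8}→140  {2,3,4,5,6,7,8}→210
  placing 0:y first → 560 extensions
  placing 1:z first → 420 extensions
  placing 2:x first → 280 extensions
total linear extensions = 1260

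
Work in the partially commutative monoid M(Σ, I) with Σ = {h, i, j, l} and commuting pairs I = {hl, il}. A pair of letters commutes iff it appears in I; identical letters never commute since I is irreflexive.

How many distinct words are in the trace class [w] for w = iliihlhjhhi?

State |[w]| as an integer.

21

#0=i has no predecessor
#1=l has no predecessor
#2=i depends on [0:i]
#3=i depends on [2:i]
#4=h depends on [3:i]
#5=l depends on [1:l]
#6=h depends on [4:h]
#7=j depends on [5:l, 6:h]
#8=h depends on [7:j]
#9=h depends on [8:h]
#10=i depends on [9:h]
sources: [0:i, 1:l]
N(rest) = Σ N(rest − s) over sources s of rest; N(one piece) = 1:
  size 1 → [10]=1
  size 2 → [9,10]=1
  size 3 → [8,9,10]=1
  size 4 → [7,8,9,10]=1
  size 5 → [5,7,8,9,10]=1  [6,7,8,9,10]=1
  size 6 → [1,5,7,8,9,10]=1  [4,6,7,8,9,10]=1  [5,6,7,8,9,10]=2
  size 7 → [1,5,6,7,8,9,10]=3  [3,4,6,7,8,9,10]=1  [4,5,6,7,8,9,10]=3
  size 8 → [1,4,5,6,7,8,9,10]=6  [2,3,4,6,7,8,9,10]=1  [3,4,5,6,7,8,9,10]=4
  size 9 → [0,2,3,4,6,7,8,9,10]=1  [1,3,4,5,6,7,8,9,10]=10  [2,3,4,5,6,7,8,9,10]=5
  first=0(i) contributes 15
  first=1(l) contributes 6
|[w]| = 21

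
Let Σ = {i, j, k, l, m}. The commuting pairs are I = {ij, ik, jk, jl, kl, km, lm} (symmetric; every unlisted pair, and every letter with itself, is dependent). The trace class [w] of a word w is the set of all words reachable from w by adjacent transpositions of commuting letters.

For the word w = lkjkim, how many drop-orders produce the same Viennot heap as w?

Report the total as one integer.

45

#0=l has no predecessor
#1=k has no predecessor
#2=j has no predecessor
#3=k depends on [1:k]
#4=i depends on [0:l]
#5=m depends on [2:j, 4:i]
sources: [0:l, 1:k, 2:j]
N(rest) = Σ N(rest − s) over sources s of rest; N(one piece) = 1:
  size 1 → [3]=1  [5]=1
  size 2 → [1,3]=1  [2,5]=1  [3,5]=2  [4,5]=1
  size 3 → [0,4,5]=1  [1,3,5]=3  [2,3,5]=3  [2,4,5]=2  [3,4,5]=3
  size 4 → [0,2,4,5]=3  [0,3,4,5]=4  [1,2,3,5]=6  [1,3,4,5]=6  [2,3,4,5]=8
  first=0(l) contributes 20
  first=1(k) contributes 15
  first=2(j) contributes 10
|[w]| = 45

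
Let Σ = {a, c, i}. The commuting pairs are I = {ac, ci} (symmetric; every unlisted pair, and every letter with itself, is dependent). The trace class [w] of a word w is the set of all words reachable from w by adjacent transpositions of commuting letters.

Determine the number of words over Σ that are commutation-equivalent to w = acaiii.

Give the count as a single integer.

6

piece 0:a — minimal
piece 1:c — minimal
piece 2:a rests on {0:a}
piece 3:i rests on {2:a}
piece 4:i rests on {3:i}
piece 5:i rests on {4:i}
minimal pieces: {0:a, 1:c}
ways to finish when only these pieces remain (= sum over removing one remaining piece with nothing left below it):
  1 left: {1}→1  {5}→1
  2 left: {1,5}→2  {4,5}→1
  3 left: {1,4,5}→3  {3,4,5}→1
  4 left: {1,3,4,5}→4  {2,3,4,5}→1
  placing 0:a first → 5 extensions
  placing 1:c first → 1 extensions
total linear extensions = 6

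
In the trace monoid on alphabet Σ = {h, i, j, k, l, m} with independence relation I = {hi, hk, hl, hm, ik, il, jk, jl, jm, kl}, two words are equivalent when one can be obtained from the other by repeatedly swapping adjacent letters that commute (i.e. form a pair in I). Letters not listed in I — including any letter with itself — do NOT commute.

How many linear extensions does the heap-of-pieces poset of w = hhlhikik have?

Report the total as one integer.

piece 0:h — minimal
piece 1:h rests on {0:h}
piece 2:l — minimal
piece 3:h rests on {1:h}
piece 4:i — minimal
piece 5:k — minimal
piece 6:i rests on {4:i}
piece 7:k rests on {5:k}
minimal pieces: {0:h, 2:l, 4:i, 5:k}
ways to finish when only these pieces remain (= sum over removing one remaining piece with nothing left below it):
  1 left: {2}→1  {3}→1  {6}→1  {7}→1
  2 left: {1,3}→1  {2,3}→2  {2,6}→2  {2,7}→2  {3,6}→2  {3,7}→2  {4,6}→1  {5,7}→1  {6,7}→2
  3 left: {0,1,3}→1  {1,2,3}→3  {1,3,6}→3  {1,3,7}→3  {2,3,6}→6  {2,3,7}→6  {2,4,6}→3  {2,5,7}→3  {2,6,7}→6  {3,4,6}→3  {3,5,7}→3  {3,6,7}→6  {4,6,7}→3  {5,6,7}→3
  4 left: {0,1,2,3}→4  {0,1,3,6}→4  {0,1,3,7}→4  {1,2,3,6}→12  {1,2,3,7}→12  {1,3,4,6}→6  {1,3,5,7}→6  {1,3,6,7}→12  {2,3,4,6}→12  {2,3,5,7}→12  {2,3,6,7}→24  {2,4,6,7}→12  {2,5,6,7}→12  {3,4,6,7}→12  {3,5,6,7}→12  {4,5,6,7}→6
  5 left: {0,1,2,3,6}→20  {0,1,2,3,7}→20  {0,1,3,4,6}→10  {0,1,3,5,7}→10  {0,1,3,6,7}→20  {1,2,3,4,6}→30  {1,2,3,5,7}→30  {1,2,3,6,7}→60  {1,3,4,6,7}→30  {1,3,5,6,7}→30  {2,3,4,6,7}→60  {2,3,5,6,7}→60  {2,4,5,6,7}→30  {3,4,5,6,7}→30
  6 left: {0,1,2,3,4,6}→60  {0,1,2,3,5,7}→60  {0,1,2,3,6,7}→120  {0,1,3,4,6,7}→60  {0,1,3,5,6,7}→60  {1,2,3,4,6,7}→180  {1,2,3,5,6,7}→180  {1,3,4,5,6,7}→90  {2,3,4,5,6,7}→180
  placing 0:h first → 630 extensions
  placing 2:l first → 210 extensions
  placing 4:i first → 420 extensions
  placing 5:k first → 420 extensions
total linear extensions = 1680

1680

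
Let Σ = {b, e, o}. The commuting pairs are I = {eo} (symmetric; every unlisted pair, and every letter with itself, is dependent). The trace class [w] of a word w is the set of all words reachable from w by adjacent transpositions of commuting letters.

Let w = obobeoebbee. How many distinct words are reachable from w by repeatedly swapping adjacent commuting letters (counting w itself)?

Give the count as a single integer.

0(o) covers ∅
1(b) covers 0:o
2(o) covers 1:b
3(b) covers 2:o
4(e) covers 3:b
5(o) covers 3:b
6(e) covers 4:e
7(b) covers 5:o, 6:e
8(b) covers 7:b
9(e) covers 8:b
10(e) covers 9:e
floor of heap: 0:o
completions by unplaced set U, small U first (add the entries for U minus each lowest piece of U):
  |U|=1: {10}:1
  |U|=2: {9,10}:1
  |U|=3: {8,9,10}:1
  |U|=4: {7,8,9,10}:1
  |U|=5: {5,7,8,9,10}:1  {6,7,8,9,10}:1
  |U|=6: {4,6,7,8,9,10}:1  {5,6,7,8,9,10}:2
  |U|=7: {4,5,6,7,8,9,10}:3
  |U|=8: {3,4,5,6,7,8,9,10}:3
  |U|=9: {2,3,4,5,6,7,8,9,10}:3
  start at 0(o): 3

3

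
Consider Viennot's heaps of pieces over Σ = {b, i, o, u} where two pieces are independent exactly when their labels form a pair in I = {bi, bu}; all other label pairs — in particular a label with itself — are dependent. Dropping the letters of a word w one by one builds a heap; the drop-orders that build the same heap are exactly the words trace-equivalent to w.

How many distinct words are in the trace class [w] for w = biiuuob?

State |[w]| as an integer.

piece 0:b — minimal
piece 1:i — minimal
piece 2:i rests on {1:i}
piece 3:u rests on {2:i}
piece 4:u rests on {3:u}
piece 5:o rests on {0:b, 4:u}
piece 6:b rests on {5:o}
minimal pieces: {0:b, 1:i}
ways to finish when only these pieces remain (= sum over removing one remaining piece with nothing left below it):
  1 left: {6}→1
  2 left: {5,6}→1
  3 left: {0,5,6}→1  {4,5,6}→1
  4 left: {0,4,5,6}→2  {3,4,5,6}→1
  5 left: {0,3,4,5,6}→3  {2,3,4,5,6}→1
  placing 0:b first → 1 extensions
  placing 1:i first → 4 extensions
total linear extensions = 5

5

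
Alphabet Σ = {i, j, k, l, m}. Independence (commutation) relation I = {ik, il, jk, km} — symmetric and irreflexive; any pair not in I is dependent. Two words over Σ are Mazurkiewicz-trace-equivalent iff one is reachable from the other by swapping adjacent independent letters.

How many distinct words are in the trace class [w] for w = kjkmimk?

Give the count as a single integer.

0(k) covers ∅
1(j) covers ∅
2(k) covers 0:k
3(m) covers 1:j
4(i) covers 3:m
5(m) covers 4:i
6(k) covers 2:k
floor of heap: 0:k, 1:j
completions by unplaced set U, small U first (add the entries for U minus each lowest piece of U):
  |U|=1: {5}:1  {6}:1
  |U|=2: {2,6}:1  {4,5}:1  {5,6}:2
  |U|=3: {0,2,6}:1  {2,5,6}:3  {3,4,5}:1  {4,5,6}:3
  |U|=4: {0,2,5,6}:4  {1,3,4,5}:1  {2,4,5,6}:6  {3,4,5,6}:4
  |U|=5: {0,2,4,5,6}:10  {1,3,4,5,6}:5  {2,3,4,5,6}:10
  start at 0(k): 15
  start at 1(j): 20
sum over floor = 35

35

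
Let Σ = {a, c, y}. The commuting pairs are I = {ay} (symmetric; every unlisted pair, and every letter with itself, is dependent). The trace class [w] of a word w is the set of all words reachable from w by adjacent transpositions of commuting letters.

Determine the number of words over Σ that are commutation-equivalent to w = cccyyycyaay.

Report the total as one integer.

6

0(c) covers ∅
1(c) covers 0:c
2(c) covers 1:c
3(y) covers 2:c
4(y) covers 3:y
5(y) covers 4:y
6(c) covers 5:y
7(y) covers 6:c
8(a) covers 6:c
9(a) covers 8:a
10(y) covers 7:y
floor of heap: 0:c
completions by unplaced set U, small U first (add the entries for U minus each lowest piece of U):
  |U|=1: {9}:1  {10}:1
  |U|=2: {7,10}:1  {8,9}:1  {9,10}:2
  |U|=3: {7,9,10}:3  {8,9,10}:3
  |U|=4: {7,8,9,10}:6
  |U|=5: {6,7,8,9,10}:6
  |U|=6: {5,6,7,8,9,10}:6
  |U|=7: {4,5,6,7,8,9,10}:6
  |U|=8: {3,4,5,6,7,8,9,10}:6
  |U|=9: {2,3,4,5,6,7,8,9,10}:6
  start at 0(c): 6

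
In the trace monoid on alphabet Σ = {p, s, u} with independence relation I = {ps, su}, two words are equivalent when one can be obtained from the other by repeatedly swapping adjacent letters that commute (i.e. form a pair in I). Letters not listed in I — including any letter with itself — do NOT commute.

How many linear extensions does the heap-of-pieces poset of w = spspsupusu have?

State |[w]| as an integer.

0(s) covers ∅
1(p) covers ∅
2(s) covers 0:s
3(p) covers 1:p
4(s) covers 2:s
5(u) covers 3:p
6(p) covers 5:u
7(u) covers 6:p
8(s) covers 4:s
9(u) covers 7:u
floor of heap: 0:s, 1:p
completions by unplaced set U, small U first (add the entries for U minus each lowest piece of U):
  |U|=1: {8}:1  {9}:1
  |U|=2: {4,8}:1  {7,9}:1  {8,9}:2
  |U|=3: {2,4,8}:1  {4,8,9}:3  {6,7,9}:1  {7,8,9}:3
  |U|=4: {0,2,4,8}:1  {2,4,8,9}:4  {4,7,8,9}:6  {5,6,7,9}:1  {6,7,8,9}:4
  |U|=5: {0,2,4,8,9}:5  {2,4,7,8,9}:10  {3,5,6,7,9}:1  {4,6,7,8,9}:10  {5,6,7,8,9}:5
  |U|=6: {0,2,4,7,8,9}:15  {1,3,5,6,7,9}:1  {2,4,6,7,8,9}:20  {3,5,6,7,8,9}:6  {4,5,6,7,8,9}:15
  |U|=7: {0,2,4,6,7,8,9}:35  {1,3,5,6,7,8,9}:7  {2,4,5,6,7,8,9}:35  {3,4,5,6,7,8,9}:21
  |U|=8: {0,2,4,5,6,7,8,9}:70  {1,3,4,5,6,7,8,9}:28  {2,3,4,5,6,7,8,9}:56
  start at 0(s): 84
  start at 1(p): 126
sum over floor = 210

210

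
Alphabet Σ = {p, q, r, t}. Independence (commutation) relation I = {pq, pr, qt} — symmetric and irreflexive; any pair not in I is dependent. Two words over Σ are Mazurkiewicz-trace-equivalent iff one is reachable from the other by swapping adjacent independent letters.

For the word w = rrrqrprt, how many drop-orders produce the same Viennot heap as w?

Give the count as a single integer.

drop 0:r onto floor
drop 1:r onto {0:r}
drop 2:r onto {1:r}
drop 3:q onto {2:r}
drop 4:r onto {3:q}
drop 5:p onto floor
drop 6:r onto {4:r}
drop 7:t onto {5:p, 6:r}
ground layer = {0:r, 5:p}
drop-orders for the pieces not yet dropped (sum over which currently-grounded one goes next):
  1 to go: {7} 1
  2 to go: {5,7} 1  {6,7} 1
  3 to go: {4,6,7} 1  {5,6,7} 2
  4 to go: {3,4,6,7} 1  {4,5,6,7} 3
  5 to go: {2,3,4,6,7} 1  {3,4,5,6,7} 4
  6 to go: {1,2,3,4,6,7} 1  {2,3,4,5,6,7} 5
  if 0:r drops first: 6 orders
  if 5:p drops first: 1 orders
heap linearizations: 7

7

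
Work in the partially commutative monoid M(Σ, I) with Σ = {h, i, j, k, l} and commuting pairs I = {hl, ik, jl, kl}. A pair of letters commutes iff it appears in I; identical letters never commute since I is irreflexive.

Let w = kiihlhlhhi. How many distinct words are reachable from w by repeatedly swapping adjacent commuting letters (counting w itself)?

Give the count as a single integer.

51

piece 0:k — minimal
piece 1:i — minimal
piece 2:i rests on {1:i}
piece 3:h rests on {0:k, 2:i}
piece 4:l rests on {2:i}
piece 5:h rests on {3:h}
piece 6:l rests on {4:l}
piece 7:h rests on {5:h}
piece 8:h rests on {7:h}
piece 9:i rests on {6:l, 8:h}
minimal pieces: {0:k, 1:i}
ways to finish when only these pieces remain (= sum over removing one remaining piece with nothing left below it):
  1 left: {9}→1
  2 left: {6,9}→1  {8,9}→1
  3 left: {4,6,9}→1  {6,8,9}→2  {7,8,9}→1
  4 left: {4,6,8,9}→3  {5,7,8,9}→1  {6,7,8,9}→3
  5 left: {3,5,7,8,9}→1  {4,6,7,8,9}→6  {5,6,7,8,9}→4
  6 left: {0,3,5,7,8,9}→1  {3,5,6,7,8,9}→5  {4,5,6,7,8,9}→10
  7 left: {0,3,5,6,7,8,9}→6  {3,4,5,6,7,8,9}→15
  8 left: {0,3,4,5,6,7,8,9}→21  {2,3,4,5,6,7,8,9}→15
  placing 0:k first → 15 extensions
  placing 1:i first → 36 extensions
total linear extensions = 51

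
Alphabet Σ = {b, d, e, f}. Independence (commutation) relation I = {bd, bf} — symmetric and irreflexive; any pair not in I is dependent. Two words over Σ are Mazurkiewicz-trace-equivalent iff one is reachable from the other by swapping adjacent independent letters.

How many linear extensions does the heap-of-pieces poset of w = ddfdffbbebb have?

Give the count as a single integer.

28

#0=d has no predecessor
#1=d depends on [0:d]
#2=f depends on [1:d]
#3=d depends on [2:f]
#4=f depends on [3:d]
#5=f depends on [4:f]
#6=b has no predecessor
#7=b depends on [6:b]
#8=e depends on [5:f, 7:b]
#9=b depends on [8:e]
#10=b depends on [9:b]
sources: [0:d, 6:b]
N(rest) = Σ N(rest − s) over sources s of rest; N(one piece) = 1:
  size 1 → [10]=1
  size 2 → [9,10]=1
  size 3 → [8,9,10]=1
  size 4 → [5,8,9,10]=1  [7,8,9,10]=1
  size 5 → [4,5,8,9,10]=1  [5,7,8,9,10]=2  [6,7,8,9,10]=1
  size 6 → [3,4,5,8,9,10]=1  [4,5,7,8,9,10]=3  [5,6,7,8,9,10]=3
  size 7 → [2,3,4,5,8,9,10]=1  [3,4,5,7,8,9,10]=4  [4,5,6,7,8,9,10]=6
  size 8 → [1,2,3,4,5,8,9,10]=1  [2,3,4,5,7,8,9,10]=5  [3,4,5,6,7,8,9,10]=10
  size 9 → [0,1,2,3,4,5,8,9,10]=1  [1,2,3,4,5,7,8,9,10]=6  [2,3,4,5,6,7,8,9,10]=15
  first=0(d) contributes 21
  first=6(b) contributes 7
|[w]| = 28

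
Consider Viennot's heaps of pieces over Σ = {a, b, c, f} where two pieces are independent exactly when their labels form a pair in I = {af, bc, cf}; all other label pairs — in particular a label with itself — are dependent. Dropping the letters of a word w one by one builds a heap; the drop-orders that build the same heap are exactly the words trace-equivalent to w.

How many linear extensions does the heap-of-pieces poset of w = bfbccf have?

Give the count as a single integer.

#0=b has no predecessor
#1=f depends on [0:b]
#2=b depends on [1:f]
#3=c has no predecessor
#4=c depends on [3:c]
#5=f depends on [2:b]
sources: [0:b, 3:c]
N(rest) = Σ N(rest − s) over sources s of rest; N(one piece) = 1:
  size 1 → [4]=1  [5]=1
  size 2 → [2,5]=1  [3,4]=1  [4,5]=2
  size 3 → [1,2,5]=1  [2,4,5]=3  [3,4,5]=3
  size 4 → [0,1,2,5]=1  [1,2,4,5]=4  [2,3,4,5]=6
  first=0(b) contributes 10
  first=3(c) contributes 5
|[w]| = 15

15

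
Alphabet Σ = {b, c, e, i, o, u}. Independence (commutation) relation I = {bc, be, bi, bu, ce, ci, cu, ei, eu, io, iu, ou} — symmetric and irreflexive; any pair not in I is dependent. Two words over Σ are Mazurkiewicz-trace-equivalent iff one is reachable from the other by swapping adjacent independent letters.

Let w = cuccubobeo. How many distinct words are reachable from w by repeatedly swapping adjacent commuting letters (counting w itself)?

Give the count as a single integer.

360

0(c) covers ∅
1(u) covers ∅
2(c) covers 0:c
3(c) covers 2:c
4(u) covers 1:u
5(b) covers ∅
6(o) covers 3:c, 5:b
7(b) covers 6:o
8(e) covers 6:o
9(o) covers 7:b, 8:e
floor of heap: 0:c, 1:u, 5:b
completions by unplaced set U, small U first (add the entries for U minus each lowest piece of U):
  |U|=1: {4}:1  {9}:1
  |U|=2: {1,4}:1  {4,9}:2  {7,9}:1  {8,9}:1
  |U|=3: {1,4,9}:3  {4,7,9}:3  {4,8,9}:3  {7,8,9}:2
  |U|=4: {1,4,7,9}:6  {1,4,8,9}:6  {4,7,8,9}:8  {6,7,8,9}:2
  |U|=5: {1,4,7,8,9}:20  {3,6,7,8,9}:2  {4,6,7,8,9}:10  {5,6,7,8,9}:2
  |U|=6: {1,4,6,7,8,9}:30  {2,3,6,7,8,9}:2  {3,4,6,7,8,9}:12  {3,5,6,7,8,9}:4  {4,5,6,7,8,9}:12
  |U|=7: {0,2,3,6,7,8,9}:2  {1,3,4,6,7,8,9}:42  {1,4,5,6,7,8,9}:42  {2,3,4,6,7,8,9}:14  {2,3,5,6,7,8,9}:6  {3,4,5,6,7,8,9}:28
  |U|=8: {0,2,3,4,6,7,8,9}:16  {0,2,3,5,6,7,8,9}:8  {1,2,3,4,6,7,8,9}:56  {1,3,4,5,6,7,8,9}:112  {2,3,4,5,6,7,8,9}:48
  start at 0(c): 216
  start at 1(u): 72
  start at 5(b): 72
sum over floor = 360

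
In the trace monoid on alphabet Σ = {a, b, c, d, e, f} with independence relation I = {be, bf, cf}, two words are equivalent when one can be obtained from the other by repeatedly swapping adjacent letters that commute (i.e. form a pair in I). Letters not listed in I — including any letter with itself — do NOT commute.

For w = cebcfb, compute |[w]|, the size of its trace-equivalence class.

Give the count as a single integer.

7

piece 0:c — minimal
piece 1:e rests on {0:c}
piece 2:b rests on {0:c}
piece 3:c rests on {1:e, 2:b}
piece 4:f rests on {1:e}
piece 5:b rests on {3:c}
minimal pieces: {0:c}
ways to finish when only these pieces remain (= sum over removing one remaining piece with nothing left below it):
  1 left: {4}→1  {5}→1
  2 left: {3,5}→1  {4,5}→2
  3 left: {2,3,5}→1  {3,4,5}→3
  4 left: {1,3,4,5}→3  {2,3,4,5}→4
  placing 0:c first → 7 extensions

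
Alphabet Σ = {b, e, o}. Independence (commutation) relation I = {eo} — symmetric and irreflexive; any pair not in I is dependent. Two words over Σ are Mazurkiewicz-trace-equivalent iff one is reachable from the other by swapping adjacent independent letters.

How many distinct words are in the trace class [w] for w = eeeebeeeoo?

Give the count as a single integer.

10

0(e) covers ∅
1(e) covers 0:e
2(e) covers 1:e
3(e) covers 2:e
4(b) covers 3:e
5(e) covers 4:b
6(e) covers 5:e
7(e) covers 6:e
8(o) covers 4:b
9(o) covers 8:o
floor of heap: 0:e
completions by unplaced set U, small U first (add the entries for U minus each lowest piece of U):
  |U|=1: {7}:1  {9}:1
  |U|=2: {6,7}:1  {7,9}:2  {8,9}:1
  |U|=3: {5,6,7}:1  {6,7,9}:3  {7,8,9}:3
  |U|=4: {5,6,7,9}:4  {6,7,8,9}:6
  |U|=5: {5,6,7,8,9}:10
  |U|=6: {4,5,6,7,8,9}:10
  |U|=7: {3,4,5,6,7,8,9}:10
  |U|=8: {2,3,4,5,6,7,8,9}:10
  start at 0(e): 10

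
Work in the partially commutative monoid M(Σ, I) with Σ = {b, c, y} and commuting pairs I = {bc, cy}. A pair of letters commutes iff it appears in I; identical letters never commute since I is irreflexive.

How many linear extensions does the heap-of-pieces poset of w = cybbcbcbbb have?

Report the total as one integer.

120

drop 0:c onto floor
drop 1:y onto floor
drop 2:b onto {1:y}
drop 3:b onto {2:b}
drop 4:c onto {0:c}
drop 5:b onto {3:b}
drop 6:c onto {4:c}
drop 7:b onto {5:b}
drop 8:b onto {7:b}
drop 9:b onto {8:b}
ground layer = {0:c, 1:y}
drop-orders for the pieces not yet dropped (sum over which currently-grounded one goes next):
  1 to go: {6} 1  {9} 1
  2 to go: {4,6} 1  {6,9} 2  {8,9} 1
  3 to go: {0,4,6} 1  {4,6,9} 3  {6,8,9} 3  {7,8,9} 1
  4 to go: {0,4,6,9} 4  {4,6,8,9} 6  {5,7,8,9} 1  {6,7,8,9} 4
  5 to go: {0,4,6,8,9} 10  {3,5,7,8,9} 1  {4,6,7,8,9} 10  {5,6,7,8,9} 5
  6 to go: {0,4,6,7,8,9} 20  {2,3,5,7,8,9} 1  {3,5,6,7,8,9} 6  {4,5,6,7,8,9} 15
  7 to go: {0,4,5,6,7,8,9} 35  {1,2,3,5,7,8,9} 1  {2,3,5,6,7,8,9} 7  {3,4,5,6,7,8,9} 21
  8 to go: {0,3,4,5,6,7,8,9} 56  {1,2,3,5,6,7,8,9} 8  {2,3,4,5,6,7,8,9} 28
  if 0:c drops first: 36 orders
  if 1:y drops first: 84 orders
heap linearizations: 120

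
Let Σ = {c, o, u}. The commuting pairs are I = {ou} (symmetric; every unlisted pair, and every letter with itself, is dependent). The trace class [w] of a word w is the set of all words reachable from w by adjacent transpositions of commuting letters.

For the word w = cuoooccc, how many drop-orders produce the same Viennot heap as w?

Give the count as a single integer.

piece 0:c — minimal
piece 1:u rests on {0:c}
piece 2:o rests on {0:c}
piece 3:o rests on {2:o}
piece 4:o rests on {3:o}
piece 5:c rests on {1:u, 4:o}
piece 6:c rests on {5:c}
piece 7:c rests on {6:c}
minimal pieces: {0:c}
ways to finish when only these pieces remain (= sum over removing one remaining piece with nothing left below it):
  1 left: {7}→1
  2 left: {6,7}→1
  3 left: {5,6,7}→1
  4 left: {1,5,6,7}→1  {4,5,6,7}→1
  5 left: {1,4,5,6,7}→2  {3,4,5,6,7}→1
  6 left: {1,3,4,5,6,7}→3  {2,3,4,5,6,7}→1
  placing 0:c first → 4 extensions

4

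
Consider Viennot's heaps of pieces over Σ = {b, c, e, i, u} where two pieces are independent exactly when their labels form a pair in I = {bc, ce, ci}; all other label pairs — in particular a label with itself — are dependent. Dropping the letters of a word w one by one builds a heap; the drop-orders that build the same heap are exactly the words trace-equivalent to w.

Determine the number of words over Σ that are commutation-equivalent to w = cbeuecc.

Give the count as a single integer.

9

piece 0:c — minimal
piece 1:b — minimal
piece 2:e rests on {1:b}
piece 3:u rests on {0:c, 2:e}
piece 4:e rests on {3:u}
piece 5:c rests on {3:u}
piece 6:c rests on {5:c}
minimal pieces: {0:c, 1:b}
ways to finish when only these pieces remain (= sum over removing one remaining piece with nothing left below it):
  1 left: {4}→1  {6}→1
  2 left: {4,6}→2  {5,6}→1
  3 left: {4,5,6}→3
  4 left: {3,4,5,6}→3
  5 left: {0,3,4,5,6}→3  {2,3,4,5,6}→3
  placing 0:c first → 3 extensions
  placing 1:b first → 6 extensions
total linear extensions = 9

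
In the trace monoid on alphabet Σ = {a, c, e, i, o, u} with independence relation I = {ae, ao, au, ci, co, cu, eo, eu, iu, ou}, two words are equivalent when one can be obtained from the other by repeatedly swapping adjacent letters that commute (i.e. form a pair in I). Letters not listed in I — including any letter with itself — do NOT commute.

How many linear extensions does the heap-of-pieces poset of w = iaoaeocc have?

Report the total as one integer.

63

#0=i has no predecessor
#1=a depends on [0:i]
#2=o depends on [0:i]
#3=a depends on [1:a]
#4=e depends on [0:i]
#5=o depends on [2:o]
#6=c depends on [3:a, 4:e]
#7=c depends on [6:c]
sources: [0:i]
N(rest) = Σ N(rest − s) over sources s of rest; N(one piece) = 1:
  size 1 → [5]=1  [7]=1
  size 2 → [2,5]=1  [5,7]=2  [6,7]=1
  size 3 → [2,5,7]=3  [3,6,7]=1  [4,6,7]=1  [5,6,7]=3
  size 4 → [1,3,6,7]=1  [2,5,6,7]=6  [3,4,6,7]=2  [3,5,6,7]=4  [4,5,6,7]=4
  size 5 → [1,3,4,6,7]=3  [1,3,5,6,7]=5  [2,3,5,6,7]=10  [2,4,5,6,7]=10  [3,4,5,6,7]=10
  size 6 → [1,2,3,5,6,7]=15  [1,3,4,5,6,7]=18  [2,3,4,5,6,7]=30
  first=0(i) contributes 63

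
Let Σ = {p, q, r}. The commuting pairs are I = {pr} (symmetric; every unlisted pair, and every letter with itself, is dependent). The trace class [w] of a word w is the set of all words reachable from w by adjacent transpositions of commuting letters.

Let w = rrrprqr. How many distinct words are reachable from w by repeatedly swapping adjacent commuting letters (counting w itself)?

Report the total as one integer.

5

#0=r has no predecessor
#1=r depends on [0:r]
#2=r depends on [1:r]
#3=p has no predecessor
#4=r depends on [2:r]
#5=q depends on [3:p, 4:r]
#6=r depends on [5:q]
sources: [0:r, 3:p]
N(rest) = Σ N(rest − s) over sources s of rest; N(one piece) = 1:
  size 1 → [6]=1
  size 2 → [5,6]=1
  size 3 → [3,5,6]=1  [4,5,6]=1
  size 4 → [2,4,5,6]=1  [3,4,5,6]=2
  size 5 → [1,2,4,5,6]=1  [2,3,4,5,6]=3
  first=0(r) contributes 4
  first=3(p) contributes 1
|[w]| = 5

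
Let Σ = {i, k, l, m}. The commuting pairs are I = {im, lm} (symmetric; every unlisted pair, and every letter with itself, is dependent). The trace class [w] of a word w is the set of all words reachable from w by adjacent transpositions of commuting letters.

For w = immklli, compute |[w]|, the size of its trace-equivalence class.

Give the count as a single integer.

#0=i has no predecessor
#1=m has no predecessor
#2=m depends on [1:m]
#3=k depends on [0:i, 2:m]
#4=l depends on [3:k]
#5=l depends on [4:l]
#6=i depends on [5:l]
sources: [0:i, 1:m]
N(rest) = Σ N(rest − s) over sources s of rest; N(one piece) = 1:
  size 1 → [6]=1
  size 2 → [5,6]=1
  size 3 → [4,5,6]=1
  size 4 → [3,4,5,6]=1
  size 5 → [0,3,4,5,6]=1  [2,3,4,5,6]=1
  first=0(i) contributes 1
  first=1(m) contributes 2
|[w]| = 3

3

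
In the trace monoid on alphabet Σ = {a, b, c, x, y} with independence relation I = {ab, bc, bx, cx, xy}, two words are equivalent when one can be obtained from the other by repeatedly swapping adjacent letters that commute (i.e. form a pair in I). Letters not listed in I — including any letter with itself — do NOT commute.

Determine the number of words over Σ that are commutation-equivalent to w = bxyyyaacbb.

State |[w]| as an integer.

piece 0:b — minimal
piece 1:x — minimal
piece 2:y rests on {0:b}
piece 3:y rests on {2:y}
piece 4:y rests on {3:y}
piece 5:a rests on {1:x, 4:y}
piece 6:a rests on {5:a}
piece 7:c rests on {6:a}
piece 8:b rests on {4:y}
piece 9:b rests on {8:b}
minimal pieces: {0:b, 1:x}
ways to finish when only these pieces remain (= sum over removing one remaining piece with nothing left below it):
  1 left: {7}→1  {9}→1
  2 left: {6,7}→1  {7,9}→2  {8,9}→1
  3 left: {5,6,7}→1  {6,7,9}→3  {7,8,9}→3
  4 left: {1,5,6,7}→1  {5,6,7,9}→4  {6,7,8,9}→6
  5 left: {1,5,6,7,9}→5  {5,6,7,8,9}→10
  6 left: {1,5,6,7,8,9}→15  {4,5,6,7,8,9}→10
  7 left: {1,4,5,6,7,8,9}→25  {3,4,5,6,7,8,9}→10
  8 left: {1,3,4,5,6,7,8,9}→35  {2,3,4,5,6,7,8,9}→10
  placing 0:b first → 45 extensions
  placing 1:x first → 10 extensions
total linear extensions = 55

55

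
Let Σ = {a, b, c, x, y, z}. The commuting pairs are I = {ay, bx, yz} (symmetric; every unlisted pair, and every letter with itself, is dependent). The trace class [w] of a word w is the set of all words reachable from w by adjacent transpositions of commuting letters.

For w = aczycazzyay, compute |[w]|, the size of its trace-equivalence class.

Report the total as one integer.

30

drop 0:a onto floor
drop 1:c onto {0:a}
drop 2:z onto {1:c}
drop 3:y onto {1:c}
drop 4:c onto {2:z, 3:y}
drop 5:a onto {4:c}
drop 6:z onto {5:a}
drop 7:z onto {6:z}
drop 8:y onto {4:c}
drop 9:a onto {7:z}
drop 10:y onto {8:y}
ground layer = {0:a}
drop-orders for the pieces not yet dropped (sum over which currently-grounded one goes next):
  1 to go: {9} 1  {10} 1
  2 to go: {7,9} 1  {8,10} 1  {9,10} 2
  3 to go: {6,7,9} 1  {7,9,10} 3  {8,9,10} 3
  4 to go: {5,6,7,9} 1  {6,7,9,10} 4  {7,8,9,10} 6
  5 to go: {5,6,7,9,10} 5  {6,7,8,9,10} 10
  6 to go: {5,6,7,8,9,10} 15
  7 to go: {4,5,6,7,8,9,10} 15
  8 to go: {2,4,5,6,7,8,9,10} 15  {3,4,5,6,7,8,9,10} 15
  9 to go: {2,3,4,5,6,7,8,9,10} 30
  if 0:a drops first: 30 orders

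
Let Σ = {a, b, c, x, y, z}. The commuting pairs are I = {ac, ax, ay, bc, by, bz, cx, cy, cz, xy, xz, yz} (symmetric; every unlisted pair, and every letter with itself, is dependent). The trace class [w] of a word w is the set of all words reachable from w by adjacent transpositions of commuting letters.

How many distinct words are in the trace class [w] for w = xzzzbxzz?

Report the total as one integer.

56

piece 0:x — minimal
piece 1:z — minimal
piece 2:z rests on {1:z}
piece 3:z rests on {2:z}
piece 4:b rests on {0:x}
piece 5:x rests on {4:b}
piece 6:z rests on {3:z}
piece 7:z rests on {6:z}
minimal pieces: {0:x, 1:z}
ways to finish when only these pieces remain (= sum over removing one remaining piece with nothing left below it):
  1 left: {5}→1  {7}→1
  2 left: {4,5}→1  {5,7}→2  {6,7}→1
  3 left: {0,4,5}→1  {3,6,7}→1  {4,5,7}→3  {5,6,7}→3
  4 left: {0,4,5,7}→4  {2,3,6,7}→1  {3,5,6,7}→4  {4,5,6,7}→6
  5 left: {0,4,5,6,7}→10  {1,2,3,6,7}→1  {2,3,5,6,7}→5  {3,4,5,6,7}→10
  6 left: {0,3,4,5,6,7}→20  {1,2,3,5,6,7}→6  {2,3,4,5,6,7}→15
  placing 0:x first → 21 extensions
  placing 1:z first → 35 extensions
total linear extensions = 56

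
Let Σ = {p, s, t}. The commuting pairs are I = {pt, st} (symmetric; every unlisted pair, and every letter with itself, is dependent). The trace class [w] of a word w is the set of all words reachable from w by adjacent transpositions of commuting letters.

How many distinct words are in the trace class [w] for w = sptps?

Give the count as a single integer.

drop 0:s onto floor
drop 1:p onto {0:s}
drop 2:t onto floor
drop 3:p onto {1:p}
drop 4:s onto {3:p}
ground layer = {0:s, 2:t}
drop-orders for the pieces not yet dropped (sum over which currently-grounded one goes next):
  1 to go: {2} 1  {4} 1
  2 to go: {2,4} 2  {3,4} 1
  3 to go: {1,3,4} 1  {2,3,4} 3
  if 0:s drops first: 4 orders
  if 2:t drops first: 1 orders
heap linearizations: 5

5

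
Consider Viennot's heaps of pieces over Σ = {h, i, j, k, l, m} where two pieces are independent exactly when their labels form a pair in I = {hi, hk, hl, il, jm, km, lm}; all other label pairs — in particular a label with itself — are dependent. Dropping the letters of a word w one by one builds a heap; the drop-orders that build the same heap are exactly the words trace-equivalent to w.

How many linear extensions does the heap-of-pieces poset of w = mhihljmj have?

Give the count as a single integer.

0(m) covers ∅
1(h) covers 0:m
2(i) covers 0:m
3(h) covers 1:h
4(l) covers ∅
5(j) covers 2:i, 3:h, 4:l
6(m) covers 2:i, 3:h
7(j) covers 5:j
floor of heap: 0:m, 4:l
completions by unplaced set U, small U first (add the entries for U minus each lowest piece of U):
  |U|=1: {6}:1  {7}:1
  |U|=2: {5,7}:1  {6,7}:2
  |U|=3: {4,5,7}:1  {5,6,7}:3
  |U|=4: {2,5,6,7}:3  {3,5,6,7}:3  {4,5,6,7}:4
  |U|=5: {1,3,5,6,7}:3  {2,3,5,6,7}:6  {2,4,5,6,7}:7  {3,4,5,6,7}:7
  |U|=6: {1,2,3,5,6,7}:9  {1,3,4,5,6,7}:10  {2,3,4,5,6,7}:20
  start at 0(m): 39
  start at 4(l): 9
sum over floor = 48

48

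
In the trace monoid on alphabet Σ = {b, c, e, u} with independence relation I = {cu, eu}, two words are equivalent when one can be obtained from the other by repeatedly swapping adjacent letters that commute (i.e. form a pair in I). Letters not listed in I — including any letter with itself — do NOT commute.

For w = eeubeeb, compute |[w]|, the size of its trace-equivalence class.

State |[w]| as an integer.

0(e) covers ∅
1(e) covers 0:e
2(u) covers ∅
3(b) covers 1:e, 2:u
4(e) covers 3:b
5(e) covers 4:e
6(b) covers 5:e
floor of heap: 0:e, 2:u
completions by unplaced set U, small U first (add the entries for U minus each lowest piece of U):
  |U|=1: {6}:1
  |U|=2: {5,6}:1
  |U|=3: {4,5,6}:1
  |U|=4: {3,4,5,6}:1
  |U|=5: {1,3,4,5,6}:1  {2,3,4,5,6}:1
  start at 0(e): 2
  start at 2(u): 1
sum over floor = 3

3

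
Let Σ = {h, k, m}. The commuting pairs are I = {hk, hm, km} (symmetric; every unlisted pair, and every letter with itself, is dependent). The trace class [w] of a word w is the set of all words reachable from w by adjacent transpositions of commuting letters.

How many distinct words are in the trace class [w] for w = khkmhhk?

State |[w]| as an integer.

drop 0:k onto floor
drop 1:h onto floor
drop 2:k onto {0:k}
drop 3:m onto floor
drop 4:h onto {1:h}
drop 5:h onto {4:h}
drop 6:k onto {2:k}
ground layer = {0:k, 1:h, 3:m}
drop-orders for the pieces not yet dropped (sum over which currently-grounded one goes next):
  1 to go: {3} 1  {5} 1  {6} 1
  2 to go: {2,6} 1  {3,5} 2  {3,6} 2  {4,5} 1  {5,6} 2
  3 to go: {0,2,6} 1  {1,4,5} 1  {2,3,6} 3  {2,5,6} 3  {3,4,5} 3  {3,5,6} 6  {4,5,6} 3
  4 to go: {0,2,3,6} 4  {0,2,5,6} 4  {1,3,4,5} 4  {1,4,5,6} 4  {2,3,5,6} 12  {2,4,5,6} 6  {3,4,5,6} 12
  5 to go: {0,2,3,5,6} 20  {0,2,4,5,6} 10  {1,2,4,5,6} 10  {1,3,4,5,6} 20  {2,3,4,5,6} 30
  if 0:k drops first: 60 orders
  if 1:h drops first: 60 orders
  if 3:m drops first: 20 orders
heap linearizations: 140

140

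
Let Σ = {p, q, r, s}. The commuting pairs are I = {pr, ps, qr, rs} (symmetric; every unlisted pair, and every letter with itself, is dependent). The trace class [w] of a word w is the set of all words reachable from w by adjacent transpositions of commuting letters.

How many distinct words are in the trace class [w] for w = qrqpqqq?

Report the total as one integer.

piece 0:q — minimal
piece 1:r — minimal
piece 2:q rests on {0:q}
piece 3:p rests on {2:q}
piece 4:q rests on {3:p}
piece 5:q rests on {4:q}
piece 6:q rests on {5:q}
minimal pieces: {0:q, 1:r}
ways to finish when only these pieces remain (= sum over removing one remaining piece with nothing left below it):
  1 left: {1}→1  {6}→1
  2 left: {1,6}→2  {5,6}→1
  3 left: {1,5,6}→3  {4,5,6}→1
  4 left: {1,4,5,6}→4  {3,4,5,6}→1
  5 left: {1,3,4,5,6}→5  {2,3,4,5,6}→1
  placing 0:q first → 6 extensions
  placing 1:r first → 1 extensions
total linear extensions = 7

7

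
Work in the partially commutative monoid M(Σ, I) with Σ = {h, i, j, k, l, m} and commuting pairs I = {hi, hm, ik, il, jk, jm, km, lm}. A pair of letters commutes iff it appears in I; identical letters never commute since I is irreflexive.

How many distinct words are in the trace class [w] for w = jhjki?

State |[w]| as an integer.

3

0(j) covers ∅
1(h) covers 0:j
2(j) covers 1:h
3(k) covers 1:h
4(i) covers 2:j
floor of heap: 0:j
completions by unplaced set U, small U first (add the entries for U minus each lowest piece of U):
  |U|=1: {3}:1  {4}:1
  |U|=2: {2,4}:1  {3,4}:2
  |U|=3: {2,3,4}:3
  start at 0(j): 3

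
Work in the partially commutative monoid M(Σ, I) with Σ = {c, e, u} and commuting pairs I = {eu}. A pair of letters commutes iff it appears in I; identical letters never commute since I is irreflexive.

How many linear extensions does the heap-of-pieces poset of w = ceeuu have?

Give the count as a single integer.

piece 0:c — minimal
piece 1:e rests on {0:c}
piece 2:e rests on {1:e}
piece 3:u rests on {0:c}
piece 4:u rests on {3:u}
minimal pieces: {0:c}
ways to finish when only these pieces remain (= sum over removing one remaining piece with nothing left below it):
  1 left: {2}→1  {4}→1
  2 left: {1,2}→1  {2,4}→2  {3,4}→1
  3 left: {1,2,4}→3  {2,3,4}→3
  placing 0:c first → 6 extensions

6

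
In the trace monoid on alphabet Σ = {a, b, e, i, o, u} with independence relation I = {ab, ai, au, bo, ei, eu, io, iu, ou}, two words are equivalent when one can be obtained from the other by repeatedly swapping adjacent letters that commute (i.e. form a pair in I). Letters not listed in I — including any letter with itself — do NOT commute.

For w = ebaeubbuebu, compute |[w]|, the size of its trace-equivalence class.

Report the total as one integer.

10

drop 0:e onto floor
drop 1:b onto {0:e}
drop 2:a onto {0:e}
drop 3:e onto {1:b, 2:a}
drop 4:u onto {1:b}
drop 5:b onto {3:e, 4:u}
drop 6:b onto {5:b}
drop 7:u onto {6:b}
drop 8:e onto {6:b}
drop 9:b onto {7:u, 8:e}
drop 10:u onto {9:b}
ground layer = {0:e}
drop-orders for the pieces not yet dropped (sum over which currently-grounded one goes next):
  1 to go: {10} 1
  2 to go: {9,10} 1
  3 to go: {7,9,10} 1  {8,9,10} 1
  4 to go: {7,8,9,10} 2
  5 to go: {6,7,8,9,10} 2
  6 to go: {5,6,7,8,9,10} 2
  7 to go: {3,5,6,7,8,9,10} 2  {4,5,6,7,8,9,10} 2
  8 to go: {2,3,5,6,7,8,9,10} 2  {3,4,5,6,7,8,9,10} 4
  9 to go: {1,3,4,5,6,7,8,9,10} 4  {2,3,4,5,6,7,8,9,10} 6
  if 0:e drops first: 10 orders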